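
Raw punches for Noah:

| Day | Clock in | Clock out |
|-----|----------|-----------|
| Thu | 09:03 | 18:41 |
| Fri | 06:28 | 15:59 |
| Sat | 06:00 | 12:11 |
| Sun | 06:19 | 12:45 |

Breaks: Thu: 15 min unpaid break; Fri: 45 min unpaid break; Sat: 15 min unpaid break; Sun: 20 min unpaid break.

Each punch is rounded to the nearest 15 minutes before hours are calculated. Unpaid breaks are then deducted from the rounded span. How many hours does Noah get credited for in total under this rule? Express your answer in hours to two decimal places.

Thu: in 09:03→09:00, out 18:41→18:45; 9 h 45 min − 15 min = 9 h 30 min
Fri: in 06:28→06:30, out 15:59→16:00; 9 h 30 min − 45 min = 8 h 45 min
Sat: in 06:00→06:00, out 12:11→12:15; 6 h 15 min − 15 min = 6 h 0 min
Sun: in 06:19→06:15, out 12:45→12:45; 6 h 30 min − 20 min = 6 h 10 min
Total credited: 30 h 25 min.

30.42 hours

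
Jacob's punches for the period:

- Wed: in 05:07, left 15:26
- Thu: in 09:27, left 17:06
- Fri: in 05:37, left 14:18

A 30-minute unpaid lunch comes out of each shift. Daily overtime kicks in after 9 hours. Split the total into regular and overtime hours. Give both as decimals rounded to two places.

Regular 24.33 hours, overtime 0.82 hours

Wed: 05:07–15:26 = 10 h 19 min; less 30 min break → 9 h 49 min
Thu: 09:27–17:06 = 7 h 39 min; less 30 min break → 7 h 9 min
Fri: 05:37–14:18 = 8 h 41 min; less 30 min break → 8 h 11 min
Wed reg 9 h 0 min / OT 0 h 49 min; Thu reg 7 h 9 min / OT 0 h 0 min; Fri reg 8 h 11 min / OT 0 h 0 min.
Totals: regular 24 h 20 min, overtime 0 h 49 min.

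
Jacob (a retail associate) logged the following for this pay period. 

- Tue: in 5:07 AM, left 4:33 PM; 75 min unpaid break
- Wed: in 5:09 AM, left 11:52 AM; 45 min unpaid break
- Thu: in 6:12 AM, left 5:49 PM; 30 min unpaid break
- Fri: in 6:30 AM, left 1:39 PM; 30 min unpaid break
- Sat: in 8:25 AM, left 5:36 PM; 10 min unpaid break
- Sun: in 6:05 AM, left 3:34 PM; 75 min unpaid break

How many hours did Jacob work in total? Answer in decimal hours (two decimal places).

Tue: 5:07 AM–4:33 PM = 11 h 26 min; less 75 min break → 10 h 11 min
Wed: 5:09 AM–11:52 AM = 6 h 43 min; less 45 min break → 5 h 58 min
Thu: 6:12 AM–5:49 PM = 11 h 37 min; less 30 min break → 11 h 7 min
Fri: 6:30 AM–1:39 PM = 7 h 9 min; less 30 min break → 6 h 39 min
Sat: 8:25 AM–5:36 PM = 9 h 11 min; less 10 min break → 9 h 1 min
Sun: 6:05 AM–3:34 PM = 9 h 29 min; less 75 min break → 8 h 14 min
Total: 10 h 11 min + 5 h 58 min + 11 h 7 min + 6 h 39 min + 9 h 1 min + 8 h 14 min = 51 h 10 min.

51.17 hours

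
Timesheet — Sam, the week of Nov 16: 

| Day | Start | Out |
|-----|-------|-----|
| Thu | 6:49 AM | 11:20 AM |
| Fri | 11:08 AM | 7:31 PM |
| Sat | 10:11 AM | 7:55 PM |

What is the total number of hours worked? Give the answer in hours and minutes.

22 h 38 min

Thu: 6:49 AM–11:20 AM = 4 h 31 min
Fri: 11:08 AM–7:31 PM = 8 h 23 min
Sat: 10:11 AM–7:55 PM = 9 h 44 min
Total: 4 h 31 min + 8 h 23 min + 9 h 44 min = 22 h 38 min.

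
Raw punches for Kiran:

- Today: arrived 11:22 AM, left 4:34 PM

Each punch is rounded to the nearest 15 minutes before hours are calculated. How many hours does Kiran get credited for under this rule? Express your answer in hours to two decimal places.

5.25 hours

Today: in 11:22 AM→11:15 AM, out 4:34 PM→4:30 PM; 5 h 15 min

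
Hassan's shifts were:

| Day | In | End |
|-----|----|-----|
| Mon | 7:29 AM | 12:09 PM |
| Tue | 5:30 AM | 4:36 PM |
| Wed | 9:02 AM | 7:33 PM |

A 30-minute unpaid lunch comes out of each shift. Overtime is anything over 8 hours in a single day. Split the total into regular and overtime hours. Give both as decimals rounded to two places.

Mon: 7:29 AM–12:09 PM = 4 h 40 min; less 30 min break → 4 h 10 min
Tue: 5:30 AM–4:36 PM = 11 h 6 min; less 30 min break → 10 h 36 min
Wed: 9:02 AM–7:33 PM = 10 h 31 min; less 30 min break → 10 h 1 min
Mon reg 4 h 10 min / OT 0 h 0 min; Tue reg 8 h 0 min / OT 2 h 36 min; Wed reg 8 h 0 min / OT 2 h 1 min.
Totals: regular 20 h 10 min, overtime 4 h 37 min.

Regular 20.17 hours, overtime 4.62 hours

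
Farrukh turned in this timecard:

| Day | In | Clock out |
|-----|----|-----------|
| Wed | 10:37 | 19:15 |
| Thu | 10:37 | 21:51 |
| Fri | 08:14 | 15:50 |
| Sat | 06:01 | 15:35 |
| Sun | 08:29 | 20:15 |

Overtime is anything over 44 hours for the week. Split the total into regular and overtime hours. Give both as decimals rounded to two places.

Wed: 10:37–19:15 = 8 h 38 min
Thu: 10:37–21:51 = 11 h 14 min
Fri: 08:14–15:50 = 7 h 36 min
Sat: 06:01–15:35 = 9 h 34 min
Sun: 08:29–20:15 = 11 h 46 min
Total worked: 48 h 48 min = 48.80 h.
Threshold 44 h → overtime 4 h 48 min, regular 44 h 0 min.

Regular 44.00 hours, overtime 4.80 hours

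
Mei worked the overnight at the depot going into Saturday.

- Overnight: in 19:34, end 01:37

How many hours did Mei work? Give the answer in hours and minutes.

Overnight: 19:34 → midnight = 4 h 26 min; midnight → 01:37 = 1 h 37 min; span 6 h 3 min

6 h 3 min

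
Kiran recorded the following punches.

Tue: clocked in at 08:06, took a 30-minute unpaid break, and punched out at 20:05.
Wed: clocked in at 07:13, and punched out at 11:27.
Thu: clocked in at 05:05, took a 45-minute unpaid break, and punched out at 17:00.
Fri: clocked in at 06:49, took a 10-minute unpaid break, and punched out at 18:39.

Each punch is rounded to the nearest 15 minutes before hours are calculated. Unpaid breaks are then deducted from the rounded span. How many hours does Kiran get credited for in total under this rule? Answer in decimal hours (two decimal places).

38.83 hours

Tue: in 08:06→08:00, out 20:05→20:00; 12 h 0 min − 30 min = 11 h 30 min
Wed: in 07:13→07:15, out 11:27→11:30; 4 h 15 min
Thu: in 05:05→05:00, out 17:00→17:00; 12 h 0 min − 45 min = 11 h 15 min
Fri: in 06:49→06:45, out 18:39→18:45; 12 h 0 min − 10 min = 11 h 50 min
Total credited: 38 h 50 min.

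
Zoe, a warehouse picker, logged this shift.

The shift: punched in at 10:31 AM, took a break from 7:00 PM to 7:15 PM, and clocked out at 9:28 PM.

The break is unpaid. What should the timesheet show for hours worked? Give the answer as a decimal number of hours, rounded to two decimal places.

The shift: 10:31 AM–9:28 PM = 10 h 57 min; less 15 min break → 10 h 42 min

10.70 hours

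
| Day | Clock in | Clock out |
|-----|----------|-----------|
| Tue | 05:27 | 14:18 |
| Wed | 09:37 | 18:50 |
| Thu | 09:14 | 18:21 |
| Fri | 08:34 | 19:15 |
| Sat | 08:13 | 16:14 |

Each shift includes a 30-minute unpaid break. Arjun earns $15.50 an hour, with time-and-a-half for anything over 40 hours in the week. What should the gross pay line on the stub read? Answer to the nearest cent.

$698.66

Tue: 05:27–14:18 = 8 h 51 min; less 30 min break → 8 h 21 min
Wed: 09:37–18:50 = 9 h 13 min; less 30 min break → 8 h 43 min
Thu: 09:14–18:21 = 9 h 7 min; less 30 min break → 8 h 37 min
Fri: 08:34–19:15 = 10 h 41 min; less 30 min break → 10 h 11 min
Sat: 08:13–16:14 = 8 h 1 min; less 30 min break → 7 h 31 min
Total worked: 43 h 23 min = 2603 min.
Regular 40 h 0 min = 2400 min at $15.50/h; overtime 3 h 23 min = 203 min at $23.25/h.
Pay = (2400 × $15.50 + 203 × $23.25) ÷ 60 = $698.66.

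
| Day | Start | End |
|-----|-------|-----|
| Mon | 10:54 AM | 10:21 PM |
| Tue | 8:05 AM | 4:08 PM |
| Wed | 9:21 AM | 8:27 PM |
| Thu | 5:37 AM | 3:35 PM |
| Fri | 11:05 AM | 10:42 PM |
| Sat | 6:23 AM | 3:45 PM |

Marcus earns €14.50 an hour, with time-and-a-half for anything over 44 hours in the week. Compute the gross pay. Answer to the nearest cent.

€1019.71

Mon: 10:54 AM–10:21 PM = 11 h 27 min
Tue: 8:05 AM–4:08 PM = 8 h 3 min
Wed: 9:21 AM–8:27 PM = 11 h 6 min
Thu: 5:37 AM–3:35 PM = 9 h 58 min
Fri: 11:05 AM–10:42 PM = 11 h 37 min
Sat: 6:23 AM–3:45 PM = 9 h 22 min
Total worked: 61 h 33 min = 3693 min.
Regular 44 h 0 min = 2640 min at €14.50/h; overtime 17 h 33 min = 1053 min at €21.75/h.
Pay = (2640 × €14.50 + 1053 × €21.75) ÷ 60 = €1019.71.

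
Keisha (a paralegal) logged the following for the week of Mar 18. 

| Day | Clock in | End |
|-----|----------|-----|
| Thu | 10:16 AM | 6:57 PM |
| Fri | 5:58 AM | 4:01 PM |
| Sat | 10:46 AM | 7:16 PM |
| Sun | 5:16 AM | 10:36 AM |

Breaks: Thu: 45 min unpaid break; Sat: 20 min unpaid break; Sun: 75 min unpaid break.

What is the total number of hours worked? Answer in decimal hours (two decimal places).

Thu: 10:16 AM–6:57 PM = 8 h 41 min; less 45 min break → 7 h 56 min
Fri: 5:58 AM–4:01 PM = 10 h 3 min
Sat: 10:46 AM–7:16 PM = 8 h 30 min; less 20 min break → 8 h 10 min
Sun: 5:16 AM–10:36 AM = 5 h 20 min; less 75 min break → 4 h 5 min
Total: 7 h 56 min + 10 h 3 min + 8 h 10 min + 4 h 5 min = 30 h 14 min.

30.23 hours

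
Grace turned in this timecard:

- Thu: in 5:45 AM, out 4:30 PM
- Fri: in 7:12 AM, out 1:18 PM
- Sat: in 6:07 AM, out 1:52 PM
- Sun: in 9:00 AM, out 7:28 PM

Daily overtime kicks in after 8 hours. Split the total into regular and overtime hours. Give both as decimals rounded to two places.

Regular 29.85 hours, overtime 5.22 hours

Thu: 5:45 AM–4:30 PM = 10 h 45 min
Fri: 7:12 AM–1:18 PM = 6 h 6 min
Sat: 6:07 AM–1:52 PM = 7 h 45 min
Sun: 9:00 AM–7:28 PM = 10 h 28 min
Thu reg 8 h 0 min / OT 2 h 45 min; Fri reg 6 h 6 min / OT 0 h 0 min; Sat reg 7 h 45 min / OT 0 h 0 min; Sun reg 8 h 0 min / OT 2 h 28 min.
Totals: regular 29 h 51 min, overtime 5 h 13 min.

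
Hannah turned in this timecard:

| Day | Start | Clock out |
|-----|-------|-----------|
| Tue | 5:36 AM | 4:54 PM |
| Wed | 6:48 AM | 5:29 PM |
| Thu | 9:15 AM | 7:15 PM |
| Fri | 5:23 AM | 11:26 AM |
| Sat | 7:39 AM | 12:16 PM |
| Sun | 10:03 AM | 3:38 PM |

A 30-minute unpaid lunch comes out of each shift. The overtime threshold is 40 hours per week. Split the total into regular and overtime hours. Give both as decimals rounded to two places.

Tue: 5:36 AM–4:54 PM = 11 h 18 min; less 30 min break → 10 h 48 min
Wed: 6:48 AM–5:29 PM = 10 h 41 min; less 30 min break → 10 h 11 min
Thu: 9:15 AM–7:15 PM = 10 h 0 min; less 30 min break → 9 h 30 min
Fri: 5:23 AM–11:26 AM = 6 h 3 min; less 30 min break → 5 h 33 min
Sat: 7:39 AM–12:16 PM = 4 h 37 min; less 30 min break → 4 h 7 min
Sun: 10:03 AM–3:38 PM = 5 h 35 min; less 30 min break → 5 h 5 min
Total worked: 45 h 14 min = 45.23 h.
Threshold 40 h → overtime 5 h 14 min, regular 40 h 0 min.

Regular 40.00 hours, overtime 5.23 hours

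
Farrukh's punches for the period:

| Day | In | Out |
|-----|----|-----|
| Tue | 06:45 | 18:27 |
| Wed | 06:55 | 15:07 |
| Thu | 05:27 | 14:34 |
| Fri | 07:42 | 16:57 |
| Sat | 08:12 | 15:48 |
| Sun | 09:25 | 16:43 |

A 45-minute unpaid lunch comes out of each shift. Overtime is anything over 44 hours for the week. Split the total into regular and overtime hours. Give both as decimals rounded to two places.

Tue: 06:45–18:27 = 11 h 42 min; less 45 min break → 10 h 57 min
Wed: 06:55–15:07 = 8 h 12 min; less 45 min break → 7 h 27 min
Thu: 05:27–14:34 = 9 h 7 min; less 45 min break → 8 h 22 min
Fri: 07:42–16:57 = 9 h 15 min; less 45 min break → 8 h 30 min
Sat: 08:12–15:48 = 7 h 36 min; less 45 min break → 6 h 51 min
Sun: 09:25–16:43 = 7 h 18 min; less 45 min break → 6 h 33 min
Total worked: 48 h 40 min = 48.67 h.
Threshold 44 h → overtime 4 h 40 min, regular 44 h 0 min.

Regular 44.00 hours, overtime 4.67 hours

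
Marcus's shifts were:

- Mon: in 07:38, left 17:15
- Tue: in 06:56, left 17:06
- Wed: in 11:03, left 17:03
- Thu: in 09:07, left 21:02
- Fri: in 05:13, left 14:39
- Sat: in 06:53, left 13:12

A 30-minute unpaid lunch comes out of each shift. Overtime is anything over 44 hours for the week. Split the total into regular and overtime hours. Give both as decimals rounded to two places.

Regular 44.00 hours, overtime 6.45 hours

Mon: 07:38–17:15 = 9 h 37 min; less 30 min break → 9 h 7 min
Tue: 06:56–17:06 = 10 h 10 min; less 30 min break → 9 h 40 min
Wed: 11:03–17:03 = 6 h 0 min; less 30 min break → 5 h 30 min
Thu: 09:07–21:02 = 11 h 55 min; less 30 min break → 11 h 25 min
Fri: 05:13–14:39 = 9 h 26 min; less 30 min break → 8 h 56 min
Sat: 06:53–13:12 = 6 h 19 min; less 30 min break → 5 h 49 min
Total worked: 50 h 27 min = 50.45 h.
Threshold 44 h → overtime 6 h 27 min, regular 44 h 0 min.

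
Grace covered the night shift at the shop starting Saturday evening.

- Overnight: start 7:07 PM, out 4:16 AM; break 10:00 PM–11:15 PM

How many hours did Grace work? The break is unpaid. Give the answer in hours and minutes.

7 h 54 min

Overnight: 7:07 PM → midnight = 4 h 53 min; midnight → 4:16 AM = 4 h 16 min; span 9 h 9 min; less 75 min break → 7 h 54 min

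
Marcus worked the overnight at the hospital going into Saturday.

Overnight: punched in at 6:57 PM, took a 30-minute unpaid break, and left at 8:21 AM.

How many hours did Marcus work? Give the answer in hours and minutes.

Overnight: 6:57 PM → midnight = 5 h 3 min; midnight → 8:21 AM = 8 h 21 min; span 13 h 24 min; less 30 min break → 12 h 54 min

12 h 54 min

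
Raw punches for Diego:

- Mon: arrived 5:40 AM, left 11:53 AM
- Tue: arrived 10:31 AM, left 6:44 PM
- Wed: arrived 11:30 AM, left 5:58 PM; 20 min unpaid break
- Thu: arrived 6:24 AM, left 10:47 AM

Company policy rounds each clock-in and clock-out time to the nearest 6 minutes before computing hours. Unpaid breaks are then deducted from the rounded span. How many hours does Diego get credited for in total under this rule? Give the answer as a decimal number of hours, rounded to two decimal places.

24.97 hours

Mon: in 5:40 AM→5:42 AM, out 11:53 AM→11:54 AM; 6 h 12 min
Tue: in 10:31 AM→10:30 AM, out 6:44 PM→6:42 PM; 8 h 12 min
Wed: in 11:30 AM→11:30 AM, out 5:58 PM→6:00 PM; 6 h 30 min − 20 min = 6 h 10 min
Thu: in 6:24 AM→6:24 AM, out 10:47 AM→10:48 AM; 4 h 24 min
Total credited: 24 h 58 min.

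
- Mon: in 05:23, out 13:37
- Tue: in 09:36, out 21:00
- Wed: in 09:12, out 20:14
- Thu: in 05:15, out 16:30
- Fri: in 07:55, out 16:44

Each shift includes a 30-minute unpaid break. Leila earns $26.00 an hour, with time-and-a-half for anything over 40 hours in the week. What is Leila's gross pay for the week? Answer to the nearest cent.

Mon: 05:23–13:37 = 8 h 14 min; less 30 min break → 7 h 44 min
Tue: 09:36–21:00 = 11 h 24 min; less 30 min break → 10 h 54 min
Wed: 09:12–20:14 = 11 h 2 min; less 30 min break → 10 h 32 min
Thu: 05:15–16:30 = 11 h 15 min; less 30 min break → 10 h 45 min
Fri: 07:55–16:44 = 8 h 49 min; less 30 min break → 8 h 19 min
Total worked: 48 h 14 min = 2894 min.
Regular 40 h 0 min = 2400 min at $26.00/h; overtime 8 h 14 min = 494 min at $39.00/h.
Pay = (2400 × $26.00 + 494 × $39.00) ÷ 60 = $1361.10.

$1361.10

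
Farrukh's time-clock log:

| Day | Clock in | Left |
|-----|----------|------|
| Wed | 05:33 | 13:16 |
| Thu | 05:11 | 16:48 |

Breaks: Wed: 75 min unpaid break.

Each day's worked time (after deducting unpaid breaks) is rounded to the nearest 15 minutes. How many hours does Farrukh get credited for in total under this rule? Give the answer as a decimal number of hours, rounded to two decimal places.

Wed: 05:33–13:16 = 7 h 43 min − 75 min = 6 h 28 min → rounds to 6 h 30 min
Thu: 05:11–16:48 = 11 h 37 min → rounds to 11 h 30 min
Total credited: 18 h 0 min.

18.00 hours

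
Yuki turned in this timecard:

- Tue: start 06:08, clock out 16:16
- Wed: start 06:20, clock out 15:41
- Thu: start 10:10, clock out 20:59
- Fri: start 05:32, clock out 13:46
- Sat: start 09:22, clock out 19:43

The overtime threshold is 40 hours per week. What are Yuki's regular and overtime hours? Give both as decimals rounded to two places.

Tue: 06:08–16:16 = 10 h 8 min
Wed: 06:20–15:41 = 9 h 21 min
Thu: 10:10–20:59 = 10 h 49 min
Fri: 05:32–13:46 = 8 h 14 min
Sat: 09:22–19:43 = 10 h 21 min
Total worked: 48 h 53 min = 48.88 h.
Threshold 40 h → overtime 8 h 53 min, regular 40 h 0 min.

Regular 40.00 hours, overtime 8.88 hours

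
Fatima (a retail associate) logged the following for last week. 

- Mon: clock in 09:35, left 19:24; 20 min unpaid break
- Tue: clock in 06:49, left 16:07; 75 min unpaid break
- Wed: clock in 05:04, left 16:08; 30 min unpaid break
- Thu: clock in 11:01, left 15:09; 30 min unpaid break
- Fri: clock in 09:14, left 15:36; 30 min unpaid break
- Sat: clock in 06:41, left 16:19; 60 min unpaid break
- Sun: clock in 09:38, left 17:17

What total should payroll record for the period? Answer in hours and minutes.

Mon: 09:35–19:24 = 9 h 49 min; less 20 min break → 9 h 29 min
Tue: 06:49–16:07 = 9 h 18 min; less 75 min break → 8 h 3 min
Wed: 05:04–16:08 = 11 h 4 min; less 30 min break → 10 h 34 min
Thu: 11:01–15:09 = 4 h 8 min; less 30 min break → 3 h 38 min
Fri: 09:14–15:36 = 6 h 22 min; less 30 min break → 5 h 52 min
Sat: 06:41–16:19 = 9 h 38 min; less 60 min break → 8 h 38 min
Sun: 09:38–17:17 = 7 h 39 min
Total: 9 h 29 min + 8 h 3 min + 10 h 34 min + 3 h 38 min + 5 h 52 min + 8 h 38 min + 7 h 39 min = 53 h 53 min.

53 h 53 min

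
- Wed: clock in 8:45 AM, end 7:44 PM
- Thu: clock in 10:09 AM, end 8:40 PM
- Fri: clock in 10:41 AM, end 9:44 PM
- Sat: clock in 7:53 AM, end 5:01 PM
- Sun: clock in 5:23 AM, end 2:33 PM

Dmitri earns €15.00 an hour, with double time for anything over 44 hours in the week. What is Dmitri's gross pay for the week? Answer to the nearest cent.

€865.50

Wed: 8:45 AM–7:44 PM = 10 h 59 min
Thu: 10:09 AM–8:40 PM = 10 h 31 min
Fri: 10:41 AM–9:44 PM = 11 h 3 min
Sat: 7:53 AM–5:01 PM = 9 h 8 min
Sun: 5:23 AM–2:33 PM = 9 h 10 min
Total worked: 50 h 51 min = 3051 min.
Regular 44 h 0 min = 2640 min at €15.00/h; overtime 6 h 51 min = 411 min at €30.00/h.
Pay = (2640 × €15.00 + 411 × €30.00) ÷ 60 = €865.50.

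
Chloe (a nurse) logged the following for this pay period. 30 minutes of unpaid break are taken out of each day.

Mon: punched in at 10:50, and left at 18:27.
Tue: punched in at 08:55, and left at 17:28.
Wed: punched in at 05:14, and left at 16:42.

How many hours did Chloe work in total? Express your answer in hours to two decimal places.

Mon: 10:50–18:27 = 7 h 37 min; less 30 min break → 7 h 7 min
Tue: 08:55–17:28 = 8 h 33 min; less 30 min break → 8 h 3 min
Wed: 05:14–16:42 = 11 h 28 min; less 30 min break → 10 h 58 min
Total: 7 h 7 min + 8 h 3 min + 10 h 58 min = 26 h 8 min.

26.13 hours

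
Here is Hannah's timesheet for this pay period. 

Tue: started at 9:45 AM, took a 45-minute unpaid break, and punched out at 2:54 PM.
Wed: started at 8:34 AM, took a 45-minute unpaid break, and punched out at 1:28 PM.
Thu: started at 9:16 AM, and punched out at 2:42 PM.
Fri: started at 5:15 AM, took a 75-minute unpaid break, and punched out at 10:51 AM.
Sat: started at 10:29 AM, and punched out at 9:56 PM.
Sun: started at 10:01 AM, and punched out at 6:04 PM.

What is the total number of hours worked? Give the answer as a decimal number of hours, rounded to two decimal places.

Tue: 9:45 AM–2:54 PM = 5 h 9 min; less 45 min break → 4 h 24 min
Wed: 8:34 AM–1:28 PM = 4 h 54 min; less 45 min break → 4 h 9 min
Thu: 9:16 AM–2:42 PM = 5 h 26 min
Fri: 5:15 AM–10:51 AM = 5 h 36 min; less 75 min break → 4 h 21 min
Sat: 10:29 AM–9:56 PM = 11 h 27 min
Sun: 10:01 AM–6:04 PM = 8 h 3 min
Total: 4 h 24 min + 4 h 9 min + 5 h 26 min + 4 h 21 min + 11 h 27 min + 8 h 3 min = 37 h 50 min.

37.83 hours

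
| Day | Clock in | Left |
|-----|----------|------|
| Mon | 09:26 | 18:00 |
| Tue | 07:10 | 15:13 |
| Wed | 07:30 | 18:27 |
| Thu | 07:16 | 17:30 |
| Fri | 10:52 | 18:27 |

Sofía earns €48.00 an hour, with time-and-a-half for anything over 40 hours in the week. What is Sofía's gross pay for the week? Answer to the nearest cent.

€2307.60

Mon: 09:26–18:00 = 8 h 34 min
Tue: 07:10–15:13 = 8 h 3 min
Wed: 07:30–18:27 = 10 h 57 min
Thu: 07:16–17:30 = 10 h 14 min
Fri: 10:52–18:27 = 7 h 35 min
Total worked: 45 h 23 min = 2723 min.
Regular 40 h 0 min = 2400 min at €48.00/h; overtime 5 h 23 min = 323 min at €72.00/h.
Pay = (2400 × €48.00 + 323 × €72.00) ÷ 60 = €2307.60.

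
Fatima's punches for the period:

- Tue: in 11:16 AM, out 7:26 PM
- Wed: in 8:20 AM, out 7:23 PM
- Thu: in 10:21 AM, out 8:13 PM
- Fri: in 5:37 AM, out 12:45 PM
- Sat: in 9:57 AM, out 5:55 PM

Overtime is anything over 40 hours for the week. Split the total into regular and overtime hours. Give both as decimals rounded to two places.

Regular 40.00 hours, overtime 4.18 hours

Tue: 11:16 AM–7:26 PM = 8 h 10 min
Wed: 8:20 AM–7:23 PM = 11 h 3 min
Thu: 10:21 AM–8:13 PM = 9 h 52 min
Fri: 5:37 AM–12:45 PM = 7 h 8 min
Sat: 9:57 AM–5:55 PM = 7 h 58 min
Total worked: 44 h 11 min = 44.18 h.
Threshold 40 h → overtime 4 h 11 min, regular 40 h 0 min.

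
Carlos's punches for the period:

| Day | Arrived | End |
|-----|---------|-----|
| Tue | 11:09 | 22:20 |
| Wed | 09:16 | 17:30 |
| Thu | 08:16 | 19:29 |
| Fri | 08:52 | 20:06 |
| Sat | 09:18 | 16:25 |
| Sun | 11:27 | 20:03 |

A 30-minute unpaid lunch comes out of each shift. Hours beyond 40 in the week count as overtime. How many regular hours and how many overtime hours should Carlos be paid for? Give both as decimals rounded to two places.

Tue: 11:09–22:20 = 11 h 11 min; less 30 min break → 10 h 41 min
Wed: 09:16–17:30 = 8 h 14 min; less 30 min break → 7 h 44 min
Thu: 08:16–19:29 = 11 h 13 min; less 30 min break → 10 h 43 min
Fri: 08:52–20:06 = 11 h 14 min; less 30 min break → 10 h 44 min
Sat: 09:18–16:25 = 7 h 7 min; less 30 min break → 6 h 37 min
Sun: 11:27–20:03 = 8 h 36 min; less 30 min break → 8 h 6 min
Total worked: 54 h 35 min = 54.58 h.
Threshold 40 h → overtime 14 h 35 min, regular 40 h 0 min.

Regular 40.00 hours, overtime 14.58 hours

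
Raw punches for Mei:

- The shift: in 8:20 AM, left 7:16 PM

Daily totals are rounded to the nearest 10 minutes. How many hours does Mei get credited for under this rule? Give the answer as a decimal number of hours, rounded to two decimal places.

11.00 hours

The shift: 8:20 AM–7:16 PM = 10 h 56 min → rounds to 11 h 0 min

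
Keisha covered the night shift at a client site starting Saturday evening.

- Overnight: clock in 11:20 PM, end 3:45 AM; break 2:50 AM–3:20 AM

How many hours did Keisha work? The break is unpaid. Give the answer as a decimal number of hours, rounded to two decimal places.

3.92 hours

Overnight: 11:20 PM → midnight = 0 h 40 min; midnight → 3:45 AM = 3 h 45 min; span 4 h 25 min; less 30 min break → 3 h 55 min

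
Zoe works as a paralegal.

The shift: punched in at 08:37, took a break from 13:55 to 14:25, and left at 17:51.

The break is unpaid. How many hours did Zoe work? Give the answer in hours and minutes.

The shift: 08:37–17:51 = 9 h 14 min; less 30 min break → 8 h 44 min

8 h 44 min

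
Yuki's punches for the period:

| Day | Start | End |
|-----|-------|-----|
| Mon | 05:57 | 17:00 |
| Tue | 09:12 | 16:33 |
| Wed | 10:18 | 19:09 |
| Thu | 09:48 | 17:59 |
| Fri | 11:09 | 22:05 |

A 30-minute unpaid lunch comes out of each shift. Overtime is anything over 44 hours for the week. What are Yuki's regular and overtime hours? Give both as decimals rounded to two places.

Regular 43.87 hours, overtime 0.00 hours

Mon: 05:57–17:00 = 11 h 3 min; less 30 min break → 10 h 33 min
Tue: 09:12–16:33 = 7 h 21 min; less 30 min break → 6 h 51 min
Wed: 10:18–19:09 = 8 h 51 min; less 30 min break → 8 h 21 min
Thu: 09:48–17:59 = 8 h 11 min; less 30 min break → 7 h 41 min
Fri: 11:09–22:05 = 10 h 56 min; less 30 min break → 10 h 26 min
Total worked: 43 h 52 min = 43.87 h.
Threshold 44 h → overtime 0 h 0 min, regular 43 h 52 min.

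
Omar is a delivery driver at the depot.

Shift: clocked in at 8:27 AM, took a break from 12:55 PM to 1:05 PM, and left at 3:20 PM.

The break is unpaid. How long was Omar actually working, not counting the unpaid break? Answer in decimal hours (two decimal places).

6.72 hours

Shift: 8:27 AM–3:20 PM = 6 h 53 min; less 10 min break → 6 h 43 min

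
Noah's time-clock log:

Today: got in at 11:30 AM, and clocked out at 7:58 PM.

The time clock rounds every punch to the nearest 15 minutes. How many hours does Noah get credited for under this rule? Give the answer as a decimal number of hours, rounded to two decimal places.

Today: in 11:30 AM→11:30 AM, out 7:58 PM→8:00 PM; 8 h 30 min

8.50 hours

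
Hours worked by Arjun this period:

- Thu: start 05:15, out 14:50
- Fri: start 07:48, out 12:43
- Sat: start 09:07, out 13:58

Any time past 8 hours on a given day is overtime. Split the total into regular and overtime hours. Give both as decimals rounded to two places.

Regular 17.77 hours, overtime 1.58 hours

Thu: 05:15–14:50 = 9 h 35 min
Fri: 07:48–12:43 = 4 h 55 min
Sat: 09:07–13:58 = 4 h 51 min
Thu reg 8 h 0 min / OT 1 h 35 min; Fri reg 4 h 55 min / OT 0 h 0 min; Sat reg 4 h 51 min / OT 0 h 0 min.
Totals: regular 17 h 46 min, overtime 1 h 35 min.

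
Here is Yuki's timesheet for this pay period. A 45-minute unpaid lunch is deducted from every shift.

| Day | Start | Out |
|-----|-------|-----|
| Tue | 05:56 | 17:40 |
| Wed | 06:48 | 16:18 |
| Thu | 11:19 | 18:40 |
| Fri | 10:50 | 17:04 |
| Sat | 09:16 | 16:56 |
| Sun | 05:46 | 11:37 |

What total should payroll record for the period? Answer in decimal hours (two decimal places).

43.83 hours

Tue: 05:56–17:40 = 11 h 44 min; less 45 min break → 10 h 59 min
Wed: 06:48–16:18 = 9 h 30 min; less 45 min break → 8 h 45 min
Thu: 11:19–18:40 = 7 h 21 min; less 45 min break → 6 h 36 min
Fri: 10:50–17:04 = 6 h 14 min; less 45 min break → 5 h 29 min
Sat: 09:16–16:56 = 7 h 40 min; less 45 min break → 6 h 55 min
Sun: 05:46–11:37 = 5 h 51 min; less 45 min break → 5 h 6 min
Total: 10 h 59 min + 8 h 45 min + 6 h 36 min + 5 h 29 min + 6 h 55 min + 5 h 6 min = 43 h 50 min.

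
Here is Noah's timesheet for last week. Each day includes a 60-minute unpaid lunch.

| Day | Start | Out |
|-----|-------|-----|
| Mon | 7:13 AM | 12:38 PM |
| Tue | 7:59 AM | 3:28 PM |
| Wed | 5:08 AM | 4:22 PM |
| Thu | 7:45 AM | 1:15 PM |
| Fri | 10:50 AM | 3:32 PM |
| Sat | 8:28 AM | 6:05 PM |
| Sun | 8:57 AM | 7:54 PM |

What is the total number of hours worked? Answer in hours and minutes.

47 h 54 min

Mon: 7:13 AM–12:38 PM = 5 h 25 min; less 60 min break → 4 h 25 min
Tue: 7:59 AM–3:28 PM = 7 h 29 min; less 60 min break → 6 h 29 min
Wed: 5:08 AM–4:22 PM = 11 h 14 min; less 60 min break → 10 h 14 min
Thu: 7:45 AM–1:15 PM = 5 h 30 min; less 60 min break → 4 h 30 min
Fri: 10:50 AM–3:32 PM = 4 h 42 min; less 60 min break → 3 h 42 min
Sat: 8:28 AM–6:05 PM = 9 h 37 min; less 60 min break → 8 h 37 min
Sun: 8:57 AM–7:54 PM = 10 h 57 min; less 60 min break → 9 h 57 min
Total: 4 h 25 min + 6 h 29 min + 10 h 14 min + 4 h 30 min + 3 h 42 min + 8 h 37 min + 9 h 57 min = 47 h 54 min.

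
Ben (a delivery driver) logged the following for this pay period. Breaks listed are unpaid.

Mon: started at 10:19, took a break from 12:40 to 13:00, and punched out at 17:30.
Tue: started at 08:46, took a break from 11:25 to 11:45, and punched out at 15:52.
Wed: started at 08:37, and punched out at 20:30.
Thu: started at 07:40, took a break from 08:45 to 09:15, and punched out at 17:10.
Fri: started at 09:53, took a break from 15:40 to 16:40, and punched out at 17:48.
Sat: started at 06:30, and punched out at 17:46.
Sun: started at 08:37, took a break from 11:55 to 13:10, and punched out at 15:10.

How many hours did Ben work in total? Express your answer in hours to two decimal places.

57.98 hours

Mon: 10:19–17:30 = 7 h 11 min; less 20 min break → 6 h 51 min
Tue: 08:46–15:52 = 7 h 6 min; less 20 min break → 6 h 46 min
Wed: 08:37–20:30 = 11 h 53 min
Thu: 07:40–17:10 = 9 h 30 min; less 30 min break → 9 h 0 min
Fri: 09:53–17:48 = 7 h 55 min; less 60 min break → 6 h 55 min
Sat: 06:30–17:46 = 11 h 16 min
Sun: 08:37–15:10 = 6 h 33 min; less 75 min break → 5 h 18 min
Total: 6 h 51 min + 6 h 46 min + 11 h 53 min + 9 h 0 min + 6 h 55 min + 11 h 16 min + 5 h 18 min = 57 h 59 min.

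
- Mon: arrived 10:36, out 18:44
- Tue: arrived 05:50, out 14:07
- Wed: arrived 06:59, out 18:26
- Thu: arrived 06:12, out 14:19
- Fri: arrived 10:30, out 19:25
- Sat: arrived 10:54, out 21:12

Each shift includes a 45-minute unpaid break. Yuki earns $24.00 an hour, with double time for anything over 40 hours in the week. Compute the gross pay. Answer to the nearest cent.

$1473.60

Mon: 10:36–18:44 = 8 h 8 min; less 45 min break → 7 h 23 min
Tue: 05:50–14:07 = 8 h 17 min; less 45 min break → 7 h 32 min
Wed: 06:59–18:26 = 11 h 27 min; less 45 min break → 10 h 42 min
Thu: 06:12–14:19 = 8 h 7 min; less 45 min break → 7 h 22 min
Fri: 10:30–19:25 = 8 h 55 min; less 45 min break → 8 h 10 min
Sat: 10:54–21:12 = 10 h 18 min; less 45 min break → 9 h 33 min
Total worked: 50 h 42 min = 3042 min.
Regular 40 h 0 min = 2400 min at $24.00/h; overtime 10 h 42 min = 642 min at $48.00/h.
Pay = (2400 × $24.00 + 642 × $48.00) ÷ 60 = $1473.60.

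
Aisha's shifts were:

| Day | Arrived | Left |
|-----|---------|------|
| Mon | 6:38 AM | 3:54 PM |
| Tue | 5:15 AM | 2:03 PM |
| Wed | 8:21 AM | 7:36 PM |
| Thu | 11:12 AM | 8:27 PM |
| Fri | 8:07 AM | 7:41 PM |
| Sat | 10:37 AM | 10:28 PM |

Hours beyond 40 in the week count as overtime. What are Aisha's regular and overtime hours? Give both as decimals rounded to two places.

Mon: 6:38 AM–3:54 PM = 9 h 16 min
Tue: 5:15 AM–2:03 PM = 8 h 48 min
Wed: 8:21 AM–7:36 PM = 11 h 15 min
Thu: 11:12 AM–8:27 PM = 9 h 15 min
Fri: 8:07 AM–7:41 PM = 11 h 34 min
Sat: 10:37 AM–10:28 PM = 11 h 51 min
Total worked: 61 h 59 min = 61.98 h.
Threshold 40 h → overtime 21 h 59 min, regular 40 h 0 min.

Regular 40.00 hours, overtime 21.98 hours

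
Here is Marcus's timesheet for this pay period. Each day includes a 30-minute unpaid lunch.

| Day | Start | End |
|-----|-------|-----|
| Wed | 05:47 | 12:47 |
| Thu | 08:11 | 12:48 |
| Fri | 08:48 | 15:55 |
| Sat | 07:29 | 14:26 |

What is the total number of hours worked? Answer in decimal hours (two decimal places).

23.68 hours

Wed: 05:47–12:47 = 7 h 0 min; less 30 min break → 6 h 30 min
Thu: 08:11–12:48 = 4 h 37 min; less 30 min break → 4 h 7 min
Fri: 08:48–15:55 = 7 h 7 min; less 30 min break → 6 h 37 min
Sat: 07:29–14:26 = 6 h 57 min; less 30 min break → 6 h 27 min
Total: 6 h 30 min + 4 h 7 min + 6 h 37 min + 6 h 27 min = 23 h 41 min.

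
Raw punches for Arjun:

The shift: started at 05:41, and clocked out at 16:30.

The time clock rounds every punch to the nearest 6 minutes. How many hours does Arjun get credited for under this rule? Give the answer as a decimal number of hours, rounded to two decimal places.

The shift: in 05:41→05:42, out 16:30→16:30; 10 h 48 min

10.80 hours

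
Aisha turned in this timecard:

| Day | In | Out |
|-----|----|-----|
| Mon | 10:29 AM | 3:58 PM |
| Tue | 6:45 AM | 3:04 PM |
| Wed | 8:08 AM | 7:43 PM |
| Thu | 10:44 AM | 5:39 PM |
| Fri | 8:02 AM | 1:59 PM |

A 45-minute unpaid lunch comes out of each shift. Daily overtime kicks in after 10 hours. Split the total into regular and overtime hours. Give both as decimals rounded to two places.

Regular 33.67 hours, overtime 0.83 hours

Mon: 10:29 AM–3:58 PM = 5 h 29 min; less 45 min break → 4 h 44 min
Tue: 6:45 AM–3:04 PM = 8 h 19 min; less 45 min break → 7 h 34 min
Wed: 8:08 AM–7:43 PM = 11 h 35 min; less 45 min break → 10 h 50 min
Thu: 10:44 AM–5:39 PM = 6 h 55 min; less 45 min break → 6 h 10 min
Fri: 8:02 AM–1:59 PM = 5 h 57 min; less 45 min break → 5 h 12 min
Mon reg 4 h 44 min / OT 0 h 0 min; Tue reg 7 h 34 min / OT 0 h 0 min; Wed reg 10 h 0 min / OT 0 h 50 min; Thu reg 6 h 10 min / OT 0 h 0 min; Fri reg 5 h 12 min / OT 0 h 0 min.
Totals: regular 33 h 40 min, overtime 0 h 50 min.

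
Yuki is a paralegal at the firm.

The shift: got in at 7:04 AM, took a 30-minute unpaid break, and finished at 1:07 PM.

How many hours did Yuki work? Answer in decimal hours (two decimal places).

5.55 hours

The shift: 7:04 AM–1:07 PM = 6 h 3 min; less 30 min break → 5 h 33 min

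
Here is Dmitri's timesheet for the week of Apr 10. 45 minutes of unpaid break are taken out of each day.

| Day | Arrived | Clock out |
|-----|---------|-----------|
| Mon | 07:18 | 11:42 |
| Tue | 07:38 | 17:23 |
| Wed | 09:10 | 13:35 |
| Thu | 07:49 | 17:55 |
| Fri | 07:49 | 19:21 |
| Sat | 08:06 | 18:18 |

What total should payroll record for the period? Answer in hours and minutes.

Mon: 07:18–11:42 = 4 h 24 min; less 45 min break → 3 h 39 min
Tue: 07:38–17:23 = 9 h 45 min; less 45 min break → 9 h 0 min
Wed: 09:10–13:35 = 4 h 25 min; less 45 min break → 3 h 40 min
Thu: 07:49–17:55 = 10 h 6 min; less 45 min break → 9 h 21 min
Fri: 07:49–19:21 = 11 h 32 min; less 45 min break → 10 h 47 min
Sat: 08:06–18:18 = 10 h 12 min; less 45 min break → 9 h 27 min
Total: 3 h 39 min + 9 h 0 min + 3 h 40 min + 9 h 21 min + 10 h 47 min + 9 h 27 min = 45 h 54 min.

45 h 54 min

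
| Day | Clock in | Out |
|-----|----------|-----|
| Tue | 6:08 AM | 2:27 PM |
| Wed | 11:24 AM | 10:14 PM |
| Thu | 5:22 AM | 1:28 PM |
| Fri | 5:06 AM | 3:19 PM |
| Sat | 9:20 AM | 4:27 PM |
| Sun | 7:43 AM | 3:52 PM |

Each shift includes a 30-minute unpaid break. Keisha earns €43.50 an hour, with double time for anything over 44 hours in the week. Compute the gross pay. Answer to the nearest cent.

€2412.80

Tue: 6:08 AM–2:27 PM = 8 h 19 min; less 30 min break → 7 h 49 min
Wed: 11:24 AM–10:14 PM = 10 h 50 min; less 30 min break → 10 h 20 min
Thu: 5:22 AM–1:28 PM = 8 h 6 min; less 30 min break → 7 h 36 min
Fri: 5:06 AM–3:19 PM = 10 h 13 min; less 30 min break → 9 h 43 min
Sat: 9:20 AM–4:27 PM = 7 h 7 min; less 30 min break → 6 h 37 min
Sun: 7:43 AM–3:52 PM = 8 h 9 min; less 30 min break → 7 h 39 min
Total worked: 49 h 44 min = 2984 min.
Regular 44 h 0 min = 2640 min at €43.50/h; overtime 5 h 44 min = 344 min at €87.00/h.
Pay = (2640 × €43.50 + 344 × €87.00) ÷ 60 = €2412.80.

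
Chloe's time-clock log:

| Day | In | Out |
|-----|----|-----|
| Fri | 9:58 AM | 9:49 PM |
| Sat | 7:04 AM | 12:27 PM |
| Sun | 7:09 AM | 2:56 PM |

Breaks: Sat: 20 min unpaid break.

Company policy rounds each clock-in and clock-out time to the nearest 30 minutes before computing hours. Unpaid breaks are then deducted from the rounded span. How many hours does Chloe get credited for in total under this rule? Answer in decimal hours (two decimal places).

Fri: in 9:58 AM→10:00 AM, out 9:49 PM→10:00 PM; 12 h 0 min
Sat: in 7:04 AM→7:00 AM, out 12:27 PM→12:30 PM; 5 h 30 min − 20 min = 5 h 10 min
Sun: in 7:09 AM→7:00 AM, out 2:56 PM→3:00 PM; 8 h 0 min
Total credited: 25 h 10 min.

25.17 hours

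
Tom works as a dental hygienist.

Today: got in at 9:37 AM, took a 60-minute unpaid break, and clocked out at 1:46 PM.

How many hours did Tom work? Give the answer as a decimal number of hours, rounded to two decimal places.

Today: 9:37 AM–1:46 PM = 4 h 9 min; less 60 min break → 3 h 9 min

3.15 hours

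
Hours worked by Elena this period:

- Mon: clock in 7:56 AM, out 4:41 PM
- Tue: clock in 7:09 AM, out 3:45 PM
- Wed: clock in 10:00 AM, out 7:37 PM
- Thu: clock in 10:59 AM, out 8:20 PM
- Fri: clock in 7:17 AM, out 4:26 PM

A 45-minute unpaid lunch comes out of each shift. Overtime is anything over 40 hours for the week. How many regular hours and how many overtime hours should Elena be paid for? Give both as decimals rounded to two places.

Mon: 7:56 AM–4:41 PM = 8 h 45 min; less 45 min break → 8 h 0 min
Tue: 7:09 AM–3:45 PM = 8 h 36 min; less 45 min break → 7 h 51 min
Wed: 10:00 AM–7:37 PM = 9 h 37 min; less 45 min break → 8 h 52 min
Thu: 10:59 AM–8:20 PM = 9 h 21 min; less 45 min break → 8 h 36 min
Fri: 7:17 AM–4:26 PM = 9 h 9 min; less 45 min break → 8 h 24 min
Total worked: 41 h 43 min = 41.72 h.
Threshold 40 h → overtime 1 h 43 min, regular 40 h 0 min.

Regular 40.00 hours, overtime 1.72 hours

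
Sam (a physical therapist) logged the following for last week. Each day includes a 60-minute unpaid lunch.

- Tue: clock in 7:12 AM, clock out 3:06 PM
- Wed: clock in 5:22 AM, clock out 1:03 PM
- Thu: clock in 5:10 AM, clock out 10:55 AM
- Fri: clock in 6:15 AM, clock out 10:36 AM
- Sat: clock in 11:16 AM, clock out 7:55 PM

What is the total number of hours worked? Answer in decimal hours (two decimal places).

Tue: 7:12 AM–3:06 PM = 7 h 54 min; less 60 min break → 6 h 54 min
Wed: 5:22 AM–1:03 PM = 7 h 41 min; less 60 min break → 6 h 41 min
Thu: 5:10 AM–10:55 AM = 5 h 45 min; less 60 min break → 4 h 45 min
Fri: 6:15 AM–10:36 AM = 4 h 21 min; less 60 min break → 3 h 21 min
Sat: 11:16 AM–7:55 PM = 8 h 39 min; less 60 min break → 7 h 39 min
Total: 6 h 54 min + 6 h 41 min + 4 h 45 min + 3 h 21 min + 7 h 39 min = 29 h 20 min.

29.33 hours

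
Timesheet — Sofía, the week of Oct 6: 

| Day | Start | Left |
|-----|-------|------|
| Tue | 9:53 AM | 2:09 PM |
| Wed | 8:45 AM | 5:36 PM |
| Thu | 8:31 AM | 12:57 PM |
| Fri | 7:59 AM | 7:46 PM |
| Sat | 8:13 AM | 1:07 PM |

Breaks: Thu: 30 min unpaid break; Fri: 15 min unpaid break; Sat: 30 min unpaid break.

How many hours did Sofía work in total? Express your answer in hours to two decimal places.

32.98 hours

Tue: 9:53 AM–2:09 PM = 4 h 16 min
Wed: 8:45 AM–5:36 PM = 8 h 51 min
Thu: 8:31 AM–12:57 PM = 4 h 26 min; less 30 min break → 3 h 56 min
Fri: 7:59 AM–7:46 PM = 11 h 47 min; less 15 min break → 11 h 32 min
Sat: 8:13 AM–1:07 PM = 4 h 54 min; less 30 min break → 4 h 24 min
Total: 4 h 16 min + 8 h 51 min + 3 h 56 min + 11 h 32 min + 4 h 24 min = 32 h 59 min.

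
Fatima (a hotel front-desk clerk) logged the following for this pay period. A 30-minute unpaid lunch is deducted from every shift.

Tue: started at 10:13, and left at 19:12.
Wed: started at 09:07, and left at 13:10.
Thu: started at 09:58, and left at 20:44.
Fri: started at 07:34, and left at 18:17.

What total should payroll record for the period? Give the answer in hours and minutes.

32 h 31 min

Tue: 10:13–19:12 = 8 h 59 min; less 30 min break → 8 h 29 min
Wed: 09:07–13:10 = 4 h 3 min; less 30 min break → 3 h 33 min
Thu: 09:58–20:44 = 10 h 46 min; less 30 min break → 10 h 16 min
Fri: 07:34–18:17 = 10 h 43 min; less 30 min break → 10 h 13 min
Total: 8 h 29 min + 3 h 33 min + 10 h 16 min + 10 h 13 min = 32 h 31 min.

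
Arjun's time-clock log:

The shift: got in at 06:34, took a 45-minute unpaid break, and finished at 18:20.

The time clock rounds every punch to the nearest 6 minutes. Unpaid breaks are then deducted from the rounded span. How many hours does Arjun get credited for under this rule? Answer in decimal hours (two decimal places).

10.95 hours

The shift: in 06:34→06:36, out 18:20→18:18; 11 h 42 min − 45 min = 10 h 57 min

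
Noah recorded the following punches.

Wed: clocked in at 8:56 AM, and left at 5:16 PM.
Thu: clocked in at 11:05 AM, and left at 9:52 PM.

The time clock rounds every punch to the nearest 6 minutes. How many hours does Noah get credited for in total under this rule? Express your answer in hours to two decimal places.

Wed: in 8:56 AM→8:54 AM, out 5:16 PM→5:18 PM; 8 h 24 min
Thu: in 11:05 AM→11:06 AM, out 9:52 PM→9:54 PM; 10 h 48 min
Total credited: 19 h 12 min.

19.20 hours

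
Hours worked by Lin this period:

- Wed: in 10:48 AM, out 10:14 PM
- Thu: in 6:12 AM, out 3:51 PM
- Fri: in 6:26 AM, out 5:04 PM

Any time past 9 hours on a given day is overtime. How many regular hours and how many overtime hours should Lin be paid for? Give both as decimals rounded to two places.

Wed: 10:48 AM–10:14 PM = 11 h 26 min
Thu: 6:12 AM–3:51 PM = 9 h 39 min
Fri: 6:26 AM–5:04 PM = 10 h 38 min
Wed reg 9 h 0 min / OT 2 h 26 min; Thu reg 9 h 0 min / OT 0 h 39 min; Fri reg 9 h 0 min / OT 1 h 38 min.
Totals: regular 27 h 0 min, overtime 4 h 43 min.

Regular 27.00 hours, overtime 4.72 hours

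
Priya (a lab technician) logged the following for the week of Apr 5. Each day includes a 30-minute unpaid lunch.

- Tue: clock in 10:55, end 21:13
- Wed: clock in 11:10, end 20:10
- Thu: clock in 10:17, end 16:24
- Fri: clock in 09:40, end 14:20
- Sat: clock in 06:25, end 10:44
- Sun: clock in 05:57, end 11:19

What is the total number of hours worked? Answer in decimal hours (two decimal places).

Tue: 10:55–21:13 = 10 h 18 min; less 30 min break → 9 h 48 min
Wed: 11:10–20:10 = 9 h 0 min; less 30 min break → 8 h 30 min
Thu: 10:17–16:24 = 6 h 7 min; less 30 min break → 5 h 37 min
Fri: 09:40–14:20 = 4 h 40 min; less 30 min break → 4 h 10 min
Sat: 06:25–10:44 = 4 h 19 min; less 30 min break → 3 h 49 min
Sun: 05:57–11:19 = 5 h 22 min; less 30 min break → 4 h 52 min
Total: 9 h 48 min + 8 h 30 min + 5 h 37 min + 4 h 10 min + 3 h 49 min + 4 h 52 min = 36 h 46 min.

36.77 hours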